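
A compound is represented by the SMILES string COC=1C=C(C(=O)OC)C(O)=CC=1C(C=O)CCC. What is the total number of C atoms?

14

Count every carbon token in the SMILES (each C, including those in ring-closure positions and inside branches).
Carbon count: 14.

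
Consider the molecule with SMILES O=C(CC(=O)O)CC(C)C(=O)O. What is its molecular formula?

C7H10O5

Walk through each heavy atom and fill implicit hydrogens from standard valence (C 4, N 3, O 2, S 2, halogen 1):
  atom 1: O, bond orders sum to 2 (valence 2) → 0 H
  atom 2: C, bond orders sum to 4 (valence 4) → 0 H
  atom 3: C, bond orders sum to 2 (valence 4) → 2 H
  atom 4: C, bond orders sum to 4 (valence 4) → 0 H
  atom 5: O, bond orders sum to 2 (valence 2) → 0 H
  atom 6: O, bond orders sum to 1 (valence 2) → 1 H
  atom 7: C, bond orders sum to 2 (valence 4) → 2 H
  atom 8: C, bond orders sum to 3 (valence 4) → 1 H
  atom 9: C, bond orders sum to 1 (valence 4) → 3 H
  atom 10: C, bond orders sum to 4 (valence 4) → 0 H
  atom 11: O, bond orders sum to 2 (valence 2) → 0 H
  atom 12: O, bond orders sum to 1 (valence 2) → 1 H
Totals → C:7, H:10, O:5.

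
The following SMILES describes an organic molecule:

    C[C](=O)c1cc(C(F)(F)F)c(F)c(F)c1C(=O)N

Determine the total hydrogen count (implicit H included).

6

Walk through each heavy atom and fill implicit hydrogens from standard valence (C 4, N 3, O 2, S 2, halogen 1); for lowercase aromatic atoms, an aromatic c carries 1 H when it has two neighbours and 0 H with three, and aromatic n carries 0 H:
  atom 1: C, bond orders sum to 1 (valence 4) → 3 H
  atom 2: C with explicit H count 0
  atom 3: O, bond orders sum to 2 (valence 2) → 0 H
  atom 4: aromatic c, 3 neighbours → 0 H
  atom 5: aromatic c, 2 neighbours → 1 H
  atom 6: aromatic c, 3 neighbours → 0 H
  atom 7: C, bond orders sum to 4 (valence 4) → 0 H
  atom 8: F (halogen, monovalent) → 0 H
  atom 9: F (halogen, monovalent) → 0 H
  atom 10: F (halogen, monovalent) → 0 H
  atom 11: aromatic c, 3 neighbours → 0 H
  atom 12: F (halogen, monovalent) → 0 H
  atom 13: aromatic c, 3 neighbours → 0 H
  atom 14: F (halogen, monovalent) → 0 H
  atom 15: aromatic c, 3 neighbours → 0 H
  atom 16: C, bond orders sum to 4 (valence 4) → 0 H
  atom 17: O, bond orders sum to 2 (valence 2) → 0 H
  atom 18: N, bond orders sum to 1 (valence 3) → 2 H
Total hydrogens: 6.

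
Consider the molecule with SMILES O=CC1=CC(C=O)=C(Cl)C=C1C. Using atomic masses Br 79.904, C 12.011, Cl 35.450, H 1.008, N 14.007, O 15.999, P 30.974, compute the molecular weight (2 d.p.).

182.60 g/mol

First, the molecular formula is C9H7ClO2 (counting implicit H from valence).
  C: 9 × 12.011 = 108.099
  Cl: 1 × 35.450 = 35.450
  H: 7 × 1.008 = 7.056
  O: 2 × 15.999 = 31.998
Sum: 9×12.011 + 1×35.450 + 7×1.008 + 2×15.999 = 182.603 → 182.60 g/mol.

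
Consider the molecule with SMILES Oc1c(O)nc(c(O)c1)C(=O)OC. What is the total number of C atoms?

Count every carbon token in the SMILES (each C, including those in ring-closure positions and inside branches).
Carbon count: 7.

7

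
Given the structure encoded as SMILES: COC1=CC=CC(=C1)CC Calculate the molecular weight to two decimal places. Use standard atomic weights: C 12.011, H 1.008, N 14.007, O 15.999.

136.19 g/mol

First, the molecular formula is C9H12O (counting implicit H from valence).
  C: 9 × 12.011 = 108.099
  H: 12 × 1.008 = 12.096
  O: 1 × 15.999 = 15.999
Sum: 9×12.011 + 12×1.008 + 1×15.999 = 136.194 → 136.19 g/mol.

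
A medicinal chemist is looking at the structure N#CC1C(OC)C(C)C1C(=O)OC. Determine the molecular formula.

Walk through each heavy atom and fill implicit hydrogens from standard valence (C 4, N 3, O 2, S 2, halogen 1):
  atom 1: N, bond orders sum to 3 (valence 3) → 0 H
  atom 2: C, bond orders sum to 4 (valence 4) → 0 H
  atom 3: C, bond orders sum to 3 (valence 4) → 1 H
  atom 4: C, bond orders sum to 3 (valence 4) → 1 H
  atom 5: O, bond orders sum to 2 (valence 2) → 0 H
  atom 6: C, bond orders sum to 1 (valence 4) → 3 H
  atom 7: C, bond orders sum to 3 (valence 4) → 1 H
  atom 8: C, bond orders sum to 1 (valence 4) → 3 H
  atom 9: C, bond orders sum to 3 (valence 4) → 1 H
  atom 10: C, bond orders sum to 4 (valence 4) → 0 H
  atom 11: O, bond orders sum to 2 (valence 2) → 0 H
  atom 12: O, bond orders sum to 2 (valence 2) → 0 H
  atom 13: C, bond orders sum to 1 (valence 4) → 3 H
Totals → C:9, H:13, N:1, O:3.

C9H13NO3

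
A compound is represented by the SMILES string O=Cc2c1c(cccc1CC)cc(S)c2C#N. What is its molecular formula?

Walk through each heavy atom and fill implicit hydrogens from standard valence (C 4, N 3, O 2, S 2, halogen 1); for lowercase aromatic atoms, an aromatic c carries 1 H when it has two neighbours and 0 H with three, and aromatic n carries 0 H:
  atom 1: O, bond orders sum to 2 (valence 2) → 0 H
  atom 2: C, bond orders sum to 3 (valence 4) → 1 H
  atom 3: aromatic c, 3 neighbours → 0 H
  atom 4: aromatic c, 3 neighbours → 0 H
  atom 5: aromatic c, 3 neighbours → 0 H
  atom 6: aromatic c, 2 neighbours → 1 H
  atom 7: aromatic c, 2 neighbours → 1 H
  atom 8: aromatic c, 2 neighbours → 1 H
  atom 9: aromatic c, 3 neighbours → 0 H
  atom 10: C, bond orders sum to 2 (valence 4) → 2 H
  atom 11: C, bond orders sum to 1 (valence 4) → 3 H
  atom 12: aromatic c, 2 neighbours → 1 H
  atom 13: aromatic c, 3 neighbours → 0 H
  atom 14: S, bond orders sum to 1 (valence 2) → 1 H
  atom 15: aromatic c, 3 neighbours → 0 H
  atom 16: C, bond orders sum to 4 (valence 4) → 0 H
  atom 17: N, bond orders sum to 3 (valence 3) → 0 H
Totals → C:14, H:11, N:1, O:1, S:1.

C14H11NOS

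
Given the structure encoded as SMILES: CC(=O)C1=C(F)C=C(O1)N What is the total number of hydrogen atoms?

Walk through each heavy atom and fill implicit hydrogens from standard valence (C 4, N 3, O 2, S 2, halogen 1):
  atom 1: C, bond orders sum to 1 (valence 4) → 3 H
  atom 2: C, bond orders sum to 4 (valence 4) → 0 H
  atom 3: O, bond orders sum to 2 (valence 2) → 0 H
  atom 4: C, bond orders sum to 4 (valence 4) → 0 H
  atom 5: C, bond orders sum to 4 (valence 4) → 0 H
  atom 6: F (halogen, monovalent) → 0 H
  atom 7: C, bond orders sum to 3 (valence 4) → 1 H
  atom 8: C, bond orders sum to 4 (valence 4) → 0 H
  atom 9: O, bond orders sum to 2 (valence 2) → 0 H
  atom 10: N, bond orders sum to 1 (valence 3) → 2 H
Total hydrogens: 6.

6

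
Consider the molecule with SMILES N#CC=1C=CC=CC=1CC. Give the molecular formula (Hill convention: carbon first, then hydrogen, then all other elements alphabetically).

C9H9N

Walk through each heavy atom and fill implicit hydrogens from standard valence (C 4, N 3, O 2, S 2, halogen 1):
  atom 1: N, bond orders sum to 3 (valence 3) → 0 H
  atom 2: C, bond orders sum to 4 (valence 4) → 0 H
  atom 3: C, bond orders sum to 4 (valence 4) → 0 H
  atom 4: C, bond orders sum to 3 (valence 4) → 1 H
  atom 5: C, bond orders sum to 3 (valence 4) → 1 H
  atom 6: C, bond orders sum to 3 (valence 4) → 1 H
  atom 7: C, bond orders sum to 3 (valence 4) → 1 H
  atom 8: C, bond orders sum to 4 (valence 4) → 0 H
  atom 9: C, bond orders sum to 2 (valence 4) → 2 H
  atom 10: C, bond orders sum to 1 (valence 4) → 3 H
Totals → C:9, H:9, N:1.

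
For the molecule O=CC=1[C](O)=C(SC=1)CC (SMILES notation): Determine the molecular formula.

Walk through each heavy atom and fill implicit hydrogens from standard valence (C 4, N 3, O 2, S 2, halogen 1):
  atom 1: O, bond orders sum to 2 (valence 2) → 0 H
  atom 2: C, bond orders sum to 3 (valence 4) → 1 H
  atom 3: C, bond orders sum to 4 (valence 4) → 0 H
  atom 4: C with explicit H count 0
  atom 5: O, bond orders sum to 1 (valence 2) → 1 H
  atom 6: C, bond orders sum to 4 (valence 4) → 0 H
  atom 7: S, bond orders sum to 2 (valence 2) → 0 H
  atom 8: C, bond orders sum to 3 (valence 4) → 1 H
  atom 9: C, bond orders sum to 2 (valence 4) → 2 H
  atom 10: C, bond orders sum to 1 (valence 4) → 3 H
Totals → C:7, H:8, O:2, S:1.

C7H8O2S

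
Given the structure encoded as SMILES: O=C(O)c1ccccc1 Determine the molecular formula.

C7H6O2

Walk through each heavy atom and fill implicit hydrogens from standard valence (C 4, N 3, O 2, S 2, halogen 1); for lowercase aromatic atoms, an aromatic c carries 1 H when it has two neighbours and 0 H with three, and aromatic n carries 0 H:
  atom 1: O, bond orders sum to 2 (valence 2) → 0 H
  atom 2: C, bond orders sum to 4 (valence 4) → 0 H
  atom 3: O, bond orders sum to 1 (valence 2) → 1 H
  atom 4: aromatic c, 3 neighbours → 0 H
  atom 5: aromatic c, 2 neighbours → 1 H
  atom 6: aromatic c, 2 neighbours → 1 H
  atom 7: aromatic c, 2 neighbours → 1 H
  atom 8: aromatic c, 2 neighbours → 1 H
  atom 9: aromatic c, 2 neighbours → 1 H
Totals → C:7, H:6, O:2.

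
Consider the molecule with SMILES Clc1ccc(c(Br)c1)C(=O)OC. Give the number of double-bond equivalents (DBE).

5

Molecular formula: C8H6BrClO2.
DoU = (2C + 2 + N − H − X) / 2, where X is the halogen count and O/S are ignored.
    = (2·8 + 2 + 0 − 6 − 2) / 2 = 10 / 2 = 5.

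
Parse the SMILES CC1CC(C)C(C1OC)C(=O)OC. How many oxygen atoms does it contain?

Scan the SMILES for O atoms (remember two-letter symbols like Cl and Br are single atoms).
Oxygen count: 3.

3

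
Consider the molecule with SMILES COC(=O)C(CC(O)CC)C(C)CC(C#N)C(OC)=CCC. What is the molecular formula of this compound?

C17H29NO4

Walk through each heavy atom and fill implicit hydrogens from standard valence (C 4, N 3, O 2, S 2, halogen 1):
  atom 1: C, bond orders sum to 1 (valence 4) → 3 H
  atom 2: O, bond orders sum to 2 (valence 2) → 0 H
  atom 3: C, bond orders sum to 4 (valence 4) → 0 H
  atom 4: O, bond orders sum to 2 (valence 2) → 0 H
  atom 5: C, bond orders sum to 3 (valence 4) → 1 H
  atom 6: C, bond orders sum to 2 (valence 4) → 2 H
  atom 7: C, bond orders sum to 3 (valence 4) → 1 H
  atom 8: O, bond orders sum to 1 (valence 2) → 1 H
  atom 9: C, bond orders sum to 2 (valence 4) → 2 H
  atom 10: C, bond orders sum to 1 (valence 4) → 3 H
  atom 11: C, bond orders sum to 3 (valence 4) → 1 H
  atom 12: C, bond orders sum to 1 (valence 4) → 3 H
  atom 13: C, bond orders sum to 2 (valence 4) → 2 H
  atom 14: C, bond orders sum to 3 (valence 4) → 1 H
  atom 15: C, bond orders sum to 4 (valence 4) → 0 H
  atom 16: N, bond orders sum to 3 (valence 3) → 0 H
  atom 17: C, bond orders sum to 4 (valence 4) → 0 H
  atom 18: O, bond orders sum to 2 (valence 2) → 0 H
  atom 19: C, bond orders sum to 1 (valence 4) → 3 H
  atom 20: C, bond orders sum to 3 (valence 4) → 1 H
  atom 21: C, bond orders sum to 2 (valence 4) → 2 H
  atom 22: C, bond orders sum to 1 (valence 4) → 3 H
Totals → C:17, H:29, N:1, O:4.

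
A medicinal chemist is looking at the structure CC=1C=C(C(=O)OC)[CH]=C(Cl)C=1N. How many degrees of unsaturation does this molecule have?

Molecular formula: C9H10ClNO2.
DoU = (2C + 2 + N − H − X) / 2, where X is the halogen count and O/S are ignored.
    = (2·9 + 2 + 1 − 10 − 1) / 2 = 10 / 2 = 5.

5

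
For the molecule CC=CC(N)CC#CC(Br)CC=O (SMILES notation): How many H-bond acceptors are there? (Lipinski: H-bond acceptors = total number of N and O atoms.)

2

N atoms: 1; O atoms: 1.
Lipinski HBA = 1 + 1 = 2.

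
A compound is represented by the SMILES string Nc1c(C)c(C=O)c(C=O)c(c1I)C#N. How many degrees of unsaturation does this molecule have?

Molecular formula: C10H7IN2O2.
DoU = (2C + 2 + N − H − X) / 2, where X is the halogen count and O/S are ignored.
    = (2·10 + 2 + 2 − 7 − 1) / 2 = 16 / 2 = 8.

8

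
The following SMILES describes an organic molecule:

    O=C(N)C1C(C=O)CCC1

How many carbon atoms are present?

7

Count every carbon token in the SMILES (each C, including those in ring-closure positions and inside branches).
Carbon count: 7.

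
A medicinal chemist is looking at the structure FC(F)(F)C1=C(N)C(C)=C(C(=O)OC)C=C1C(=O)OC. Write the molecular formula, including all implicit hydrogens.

Walk through each heavy atom and fill implicit hydrogens from standard valence (C 4, N 3, O 2, S 2, halogen 1):
  atom 1: F (halogen, monovalent) → 0 H
  atom 2: C, bond orders sum to 4 (valence 4) → 0 H
  atom 3: F (halogen, monovalent) → 0 H
  atom 4: F (halogen, monovalent) → 0 H
  atom 5: C, bond orders sum to 4 (valence 4) → 0 H
  atom 6: C, bond orders sum to 4 (valence 4) → 0 H
  atom 7: N, bond orders sum to 1 (valence 3) → 2 H
  atom 8: C, bond orders sum to 4 (valence 4) → 0 H
  atom 9: C, bond orders sum to 1 (valence 4) → 3 H
  atom 10: C, bond orders sum to 4 (valence 4) → 0 H
  atom 11: C, bond orders sum to 4 (valence 4) → 0 H
  atom 12: O, bond orders sum to 2 (valence 2) → 0 H
  atom 13: O, bond orders sum to 2 (valence 2) → 0 H
  atom 14: C, bond orders sum to 1 (valence 4) → 3 H
  atom 15: C, bond orders sum to 3 (valence 4) → 1 H
  atom 16: C, bond orders sum to 4 (valence 4) → 0 H
  atom 17: C, bond orders sum to 4 (valence 4) → 0 H
  atom 18: O, bond orders sum to 2 (valence 2) → 0 H
  atom 19: O, bond orders sum to 2 (valence 2) → 0 H
  atom 20: C, bond orders sum to 1 (valence 4) → 3 H
Totals → C:12, H:12, F:3, N:1, O:4.

C12H12F3NO4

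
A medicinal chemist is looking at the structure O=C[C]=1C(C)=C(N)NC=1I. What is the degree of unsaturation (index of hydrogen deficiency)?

4

Molecular formula: C6H7IN2O.
DoU = (2C + 2 + N − H − X) / 2, where X is the halogen count and O/S are ignored.
    = (2·6 + 2 + 2 − 7 − 1) / 2 = 8 / 2 = 4.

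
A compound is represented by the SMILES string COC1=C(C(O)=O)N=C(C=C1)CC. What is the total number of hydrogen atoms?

11

Walk through each heavy atom and fill implicit hydrogens from standard valence (C 4, N 3, O 2, S 2, halogen 1):
  atom 1: C, bond orders sum to 1 (valence 4) → 3 H
  atom 2: O, bond orders sum to 2 (valence 2) → 0 H
  atom 3: C, bond orders sum to 4 (valence 4) → 0 H
  atom 4: C, bond orders sum to 4 (valence 4) → 0 H
  atom 5: C, bond orders sum to 4 (valence 4) → 0 H
  atom 6: O, bond orders sum to 1 (valence 2) → 1 H
  atom 7: O, bond orders sum to 2 (valence 2) → 0 H
  atom 8: N, bond orders sum to 3 (valence 3) → 0 H
  atom 9: C, bond orders sum to 4 (valence 4) → 0 H
  atom 10: C, bond orders sum to 3 (valence 4) → 1 H
  atom 11: C, bond orders sum to 3 (valence 4) → 1 H
  atom 12: C, bond orders sum to 2 (valence 4) → 2 H
  atom 13: C, bond orders sum to 1 (valence 4) → 3 H
Total hydrogens: 11.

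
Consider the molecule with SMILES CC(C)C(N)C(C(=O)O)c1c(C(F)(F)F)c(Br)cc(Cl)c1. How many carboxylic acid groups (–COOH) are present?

1

The carboxylic acid motif appears at heavy-atom position 7 in the SMILES.
Other groups present: 1 primary amine.
Carboxylic acid count: 1.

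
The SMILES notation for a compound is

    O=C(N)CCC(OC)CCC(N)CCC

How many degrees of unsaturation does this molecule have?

1

Molecular formula: C11H24N2O2.
DoU = (2C + 2 + N − H − X) / 2, where X is the halogen count and O/S are ignored.
    = (2·11 + 2 + 2 − 24 − 0) / 2 = 2 / 2 = 1.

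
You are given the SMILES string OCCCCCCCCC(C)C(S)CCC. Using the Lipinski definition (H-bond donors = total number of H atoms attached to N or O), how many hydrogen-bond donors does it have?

1

Donors: find every N or O and count the H atoms it carries.
  atom 1 (O): bond orders sum to 1 → 1 H
Lipinski HBD = 1.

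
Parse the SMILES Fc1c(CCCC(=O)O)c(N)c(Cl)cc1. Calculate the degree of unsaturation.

5

Molecular formula: C10H11ClFNO2.
DoU = (2C + 2 + N − H − X) / 2, where X is the halogen count and O/S are ignored.
    = (2·10 + 2 + 1 − 11 − 2) / 2 = 10 / 2 = 5.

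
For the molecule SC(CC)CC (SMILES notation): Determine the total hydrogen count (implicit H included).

Walk through each heavy atom and fill implicit hydrogens from standard valence (C 4, N 3, O 2, S 2, halogen 1):
  atom 1: S, bond orders sum to 1 (valence 2) → 1 H
  atom 2: C, bond orders sum to 3 (valence 4) → 1 H
  atom 3: C, bond orders sum to 2 (valence 4) → 2 H
  atom 4: C, bond orders sum to 1 (valence 4) → 3 H
  atom 5: C, bond orders sum to 2 (valence 4) → 2 H
  atom 6: C, bond orders sum to 1 (valence 4) → 3 H
Total hydrogens: 12.

12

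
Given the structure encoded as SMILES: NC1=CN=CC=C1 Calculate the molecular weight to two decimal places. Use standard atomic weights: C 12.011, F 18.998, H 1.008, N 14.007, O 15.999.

94.12 g/mol

First, the molecular formula is C5H6N2 (counting implicit H from valence).
  C: 5 × 12.011 = 60.055
  H: 6 × 1.008 = 6.048
  N: 2 × 14.007 = 28.014
Sum: 5×12.011 + 6×1.008 + 2×14.007 = 94.117 → 94.12 g/mol.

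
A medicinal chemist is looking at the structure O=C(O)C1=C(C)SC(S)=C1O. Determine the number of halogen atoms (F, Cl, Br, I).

Scan the SMILES for the halogen motif — none present.
Groups that are present: 1 carboxylic acid, 1 hydroxyl, 1 thiol.

0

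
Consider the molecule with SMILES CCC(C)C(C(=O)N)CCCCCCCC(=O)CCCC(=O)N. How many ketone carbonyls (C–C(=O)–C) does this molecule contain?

The ketone motif appears at heavy-atom position 16 in the SMILES.
Other groups present: 2 amide.
Ketone count: 1.

1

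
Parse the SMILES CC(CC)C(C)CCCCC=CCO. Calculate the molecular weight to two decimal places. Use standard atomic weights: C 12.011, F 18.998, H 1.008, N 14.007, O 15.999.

198.35 g/mol

First, the molecular formula is C13H26O (counting implicit H from valence).
  C: 13 × 12.011 = 156.143
  H: 26 × 1.008 = 26.208
  O: 1 × 15.999 = 15.999
Sum: 13×12.011 + 26×1.008 + 1×15.999 = 198.350 → 198.35 g/mol.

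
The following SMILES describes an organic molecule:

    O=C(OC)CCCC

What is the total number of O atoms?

2

Scan the SMILES for O atoms (remember two-letter symbols like Cl and Br are single atoms).
Oxygen count: 2.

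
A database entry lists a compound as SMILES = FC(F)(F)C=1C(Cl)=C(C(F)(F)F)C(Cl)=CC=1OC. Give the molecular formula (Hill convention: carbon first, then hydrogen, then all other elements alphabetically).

Walk through each heavy atom and fill implicit hydrogens from standard valence (C 4, N 3, O 2, S 2, halogen 1):
  atom 1: F (halogen, monovalent) → 0 H
  atom 2: C, bond orders sum to 4 (valence 4) → 0 H
  atom 3: F (halogen, monovalent) → 0 H
  atom 4: F (halogen, monovalent) → 0 H
  atom 5: C, bond orders sum to 4 (valence 4) → 0 H
  atom 6: C, bond orders sum to 4 (valence 4) → 0 H
  atom 7: Cl (halogen, monovalent) → 0 H
  atom 8: C, bond orders sum to 4 (valence 4) → 0 H
  atom 9: C, bond orders sum to 4 (valence 4) → 0 H
  atom 10: F (halogen, monovalent) → 0 H
  atom 11: F (halogen, monovalent) → 0 H
  atom 12: F (halogen, monovalent) → 0 H
  atom 13: C, bond orders sum to 4 (valence 4) → 0 H
  atom 14: Cl (halogen, monovalent) → 0 H
  atom 15: C, bond orders sum to 3 (valence 4) → 1 H
  atom 16: C, bond orders sum to 4 (valence 4) → 0 H
  atom 17: O, bond orders sum to 2 (valence 2) → 0 H
  atom 18: C, bond orders sum to 1 (valence 4) → 3 H
Totals → C:9, H:4, Cl:2, F:6, O:1.

C9H4Cl2F6O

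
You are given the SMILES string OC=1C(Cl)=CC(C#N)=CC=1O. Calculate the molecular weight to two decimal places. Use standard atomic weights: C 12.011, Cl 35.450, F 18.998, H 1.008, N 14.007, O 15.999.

First, the molecular formula is C7H4ClNO2 (counting implicit H from valence).
  C: 7 × 12.011 = 84.077
  Cl: 1 × 35.450 = 35.450
  H: 4 × 1.008 = 4.032
  N: 1 × 14.007 = 14.007
  O: 2 × 15.999 = 31.998
Sum: 7×12.011 + 1×35.450 + 4×1.008 + 1×14.007 + 2×15.999 = 169.564 → 169.56 g/mol.

169.56 g/mol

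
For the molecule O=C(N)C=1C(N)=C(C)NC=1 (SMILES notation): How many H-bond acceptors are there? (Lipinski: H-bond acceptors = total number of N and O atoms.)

N atoms: 3; O atoms: 1.
Lipinski HBA = 3 + 1 = 4.

4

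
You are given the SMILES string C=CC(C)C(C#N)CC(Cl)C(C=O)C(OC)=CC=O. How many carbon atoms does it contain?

14

Count every carbon token in the SMILES (each C, including those in ring-closure positions and inside branches).
Carbon count: 14.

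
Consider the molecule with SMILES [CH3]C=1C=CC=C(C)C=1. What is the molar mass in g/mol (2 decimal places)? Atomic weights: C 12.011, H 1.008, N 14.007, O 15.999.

106.17 g/mol

First, the molecular formula is C8H10 (counting implicit H from valence).
  C: 8 × 12.011 = 96.088
  H: 10 × 1.008 = 10.080
Sum: 8×12.011 + 10×1.008 = 106.168 → 106.17 g/mol.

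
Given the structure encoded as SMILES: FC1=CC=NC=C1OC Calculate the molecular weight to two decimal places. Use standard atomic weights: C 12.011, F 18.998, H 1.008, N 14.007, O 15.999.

First, the molecular formula is C6H6FNO (counting implicit H from valence).
  C: 6 × 12.011 = 72.066
  F: 1 × 18.998 = 18.998
  H: 6 × 1.008 = 6.048
  N: 1 × 14.007 = 14.007
  O: 1 × 15.999 = 15.999
Sum: 6×12.011 + 1×18.998 + 6×1.008 + 1×14.007 + 1×15.999 = 127.118 → 127.12 g/mol.

127.12 g/mol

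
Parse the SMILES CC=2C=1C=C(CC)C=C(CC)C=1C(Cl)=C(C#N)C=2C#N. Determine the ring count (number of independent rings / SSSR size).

2

In SMILES, each pair of matching ring-closure digits denotes one ring-closing bond; the number of such bonds equals the number of independent rings.
Ring-closure bonds here: 2.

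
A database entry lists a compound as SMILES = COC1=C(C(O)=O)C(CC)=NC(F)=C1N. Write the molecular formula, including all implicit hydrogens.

Walk through each heavy atom and fill implicit hydrogens from standard valence (C 4, N 3, O 2, S 2, halogen 1):
  atom 1: C, bond orders sum to 1 (valence 4) → 3 H
  atom 2: O, bond orders sum to 2 (valence 2) → 0 H
  atom 3: C, bond orders sum to 4 (valence 4) → 0 H
  atom 4: C, bond orders sum to 4 (valence 4) → 0 H
  atom 5: C, bond orders sum to 4 (valence 4) → 0 H
  atom 6: O, bond orders sum to 1 (valence 2) → 1 H
  atom 7: O, bond orders sum to 2 (valence 2) → 0 H
  atom 8: C, bond orders sum to 4 (valence 4) → 0 H
  atom 9: C, bond orders sum to 2 (valence 4) → 2 H
  atom 10: C, bond orders sum to 1 (valence 4) → 3 H
  atom 11: N, bond orders sum to 3 (valence 3) → 0 H
  atom 12: C, bond orders sum to 4 (valence 4) → 0 H
  atom 13: F (halogen, monovalent) → 0 H
  atom 14: C, bond orders sum to 4 (valence 4) → 0 H
  atom 15: N, bond orders sum to 1 (valence 3) → 2 H
Totals → C:9, H:11, F:1, N:2, O:3.
In Hill order: C9H11FN2O3.

C9H11FN2O3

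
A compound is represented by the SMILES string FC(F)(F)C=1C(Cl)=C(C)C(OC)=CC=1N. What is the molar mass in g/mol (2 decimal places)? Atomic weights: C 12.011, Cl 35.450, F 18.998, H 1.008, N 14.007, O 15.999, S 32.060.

239.62 g/mol

First, the molecular formula is C9H9ClF3NO (counting implicit H from valence).
  C: 9 × 12.011 = 108.099
  Cl: 1 × 35.450 = 35.450
  F: 3 × 18.998 = 56.994
  H: 9 × 1.008 = 9.072
  N: 1 × 14.007 = 14.007
  O: 1 × 15.999 = 15.999
Sum: 9×12.011 + 1×35.450 + 3×18.998 + 9×1.008 + 1×14.007 + 1×15.999 = 239.621 → 239.62 g/mol.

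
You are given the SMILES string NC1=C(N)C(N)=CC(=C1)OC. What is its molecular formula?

Walk through each heavy atom and fill implicit hydrogens from standard valence (C 4, N 3, O 2, S 2, halogen 1):
  atom 1: N, bond orders sum to 1 (valence 3) → 2 H
  atom 2: C, bond orders sum to 4 (valence 4) → 0 H
  atom 3: C, bond orders sum to 4 (valence 4) → 0 H
  atom 4: N, bond orders sum to 1 (valence 3) → 2 H
  atom 5: C, bond orders sum to 4 (valence 4) → 0 H
  atom 6: N, bond orders sum to 1 (valence 3) → 2 H
  atom 7: C, bond orders sum to 3 (valence 4) → 1 H
  atom 8: C, bond orders sum to 4 (valence 4) → 0 H
  atom 9: C, bond orders sum to 3 (valence 4) → 1 H
  atom 10: O, bond orders sum to 2 (valence 2) → 0 H
  atom 11: C, bond orders sum to 1 (valence 4) → 3 H
Totals → C:7, H:11, N:3, O:1.
In Hill order: C7H11N3O.

C7H11N3O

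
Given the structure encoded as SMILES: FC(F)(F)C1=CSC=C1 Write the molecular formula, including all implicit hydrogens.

Walk through each heavy atom and fill implicit hydrogens from standard valence (C 4, N 3, O 2, S 2, halogen 1):
  atom 1: F (halogen, monovalent) → 0 H
  atom 2: C, bond orders sum to 4 (valence 4) → 0 H
  atom 3: F (halogen, monovalent) → 0 H
  atom 4: F (halogen, monovalent) → 0 H
  atom 5: C, bond orders sum to 4 (valence 4) → 0 H
  atom 6: C, bond orders sum to 3 (valence 4) → 1 H
  atom 7: S, bond orders sum to 2 (valence 2) → 0 H
  atom 8: C, bond orders sum to 3 (valence 4) → 1 H
  atom 9: C, bond orders sum to 3 (valence 4) → 1 H
Totals → C:5, H:3, F:3, S:1.
In Hill order: C5H3F3S.

C5H3F3S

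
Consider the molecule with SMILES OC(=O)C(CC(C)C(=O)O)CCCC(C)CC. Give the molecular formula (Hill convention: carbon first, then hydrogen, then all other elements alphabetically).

Walk through each heavy atom and fill implicit hydrogens from standard valence (C 4, N 3, O 2, S 2, halogen 1):
  atom 1: O, bond orders sum to 1 (valence 2) → 1 H
  atom 2: C, bond orders sum to 4 (valence 4) → 0 H
  atom 3: O, bond orders sum to 2 (valence 2) → 0 H
  atom 4: C, bond orders sum to 3 (valence 4) → 1 H
  atom 5: C, bond orders sum to 2 (valence 4) → 2 H
  atom 6: C, bond orders sum to 3 (valence 4) → 1 H
  atom 7: C, bond orders sum to 1 (valence 4) → 3 H
  atom 8: C, bond orders sum to 4 (valence 4) → 0 H
  atom 9: O, bond orders sum to 2 (valence 2) → 0 H
  atom 10: O, bond orders sum to 1 (valence 2) → 1 H
  atom 11: C, bond orders sum to 2 (valence 4) → 2 H
  atom 12: C, bond orders sum to 2 (valence 4) → 2 H
  atom 13: C, bond orders sum to 2 (valence 4) → 2 H
  atom 14: C, bond orders sum to 3 (valence 4) → 1 H
  atom 15: C, bond orders sum to 1 (valence 4) → 3 H
  atom 16: C, bond orders sum to 2 (valence 4) → 2 H
  atom 17: C, bond orders sum to 1 (valence 4) → 3 H
Totals → C:13, H:24, O:4.

C13H24O4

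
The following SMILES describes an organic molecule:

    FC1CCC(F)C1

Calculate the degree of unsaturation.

1

Degree of unsaturation = (number of rings) + (number of π bonds).
Ring closures in the SMILES: 1.
π bonds: none → 0 DoU from unsaturation.
Total DoU = 1 + 0 = 1.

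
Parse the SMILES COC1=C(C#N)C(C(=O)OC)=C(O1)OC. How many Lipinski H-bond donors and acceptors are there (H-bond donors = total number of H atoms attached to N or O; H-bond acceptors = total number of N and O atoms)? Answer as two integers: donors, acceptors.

Donors: find every N or O and count the H atoms it carries.
  atom 2 (O): bond orders sum to 2 → 0 H
  atom 6 (N): bond orders sum to 3 → 0 H
  atom 9 (O): bond orders sum to 2 → 0 H
  atom 10 (O): bond orders sum to 2 → 0 H
  atom 13 (O): bond orders sum to 2 → 0 H
  atom 14 (O): bond orders sum to 2 → 0 H
Lipinski HBD = 0.
Acceptors: N atoms = 1, O atoms = 5 → HBA = 6.

0, 6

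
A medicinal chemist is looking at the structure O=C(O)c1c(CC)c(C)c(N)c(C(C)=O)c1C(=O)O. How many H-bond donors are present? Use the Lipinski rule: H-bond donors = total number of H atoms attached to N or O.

4

Donors: find every N or O and count the H atoms it carries.
  atom 1 (O): bond orders sum to 2 → 0 H
  atom 3 (O): bond orders sum to 1 → 1 H
  atom 11 (N): bond orders sum to 1 → 2 H
  atom 15 (O): bond orders sum to 2 → 0 H
  atom 18 (O): bond orders sum to 2 → 0 H
  atom 19 (O): bond orders sum to 1 → 1 H
Lipinski HBD = 4.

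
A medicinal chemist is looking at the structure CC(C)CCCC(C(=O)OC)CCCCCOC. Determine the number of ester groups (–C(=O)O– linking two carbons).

1

The ester motif appears at heavy-atom position 8 in the SMILES.
Other groups present: 1 ether.
Ester count: 1.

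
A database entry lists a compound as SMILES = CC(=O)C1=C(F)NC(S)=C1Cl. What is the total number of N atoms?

1

Scan the SMILES for N atoms (remember two-letter symbols like Cl and Br are single atoms).
Nitrogen count: 1.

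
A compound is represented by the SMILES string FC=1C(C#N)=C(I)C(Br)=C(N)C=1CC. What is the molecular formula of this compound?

C9H7BrFIN2

Walk through each heavy atom and fill implicit hydrogens from standard valence (C 4, N 3, O 2, S 2, halogen 1):
  atom 1: F (halogen, monovalent) → 0 H
  atom 2: C, bond orders sum to 4 (valence 4) → 0 H
  atom 3: C, bond orders sum to 4 (valence 4) → 0 H
  atom 4: C, bond orders sum to 4 (valence 4) → 0 H
  atom 5: N, bond orders sum to 3 (valence 3) → 0 H
  atom 6: C, bond orders sum to 4 (valence 4) → 0 H
  atom 7: I (halogen, monovalent) → 0 H
  atom 8: C, bond orders sum to 4 (valence 4) → 0 H
  atom 9: Br (halogen, monovalent) → 0 H
  atom 10: C, bond orders sum to 4 (valence 4) → 0 H
  atom 11: N, bond orders sum to 1 (valence 3) → 2 H
  atom 12: C, bond orders sum to 4 (valence 4) → 0 H
  atom 13: C, bond orders sum to 2 (valence 4) → 2 H
  atom 14: C, bond orders sum to 1 (valence 4) → 3 H
Totals → C:9, H:7, Br:1, F:1, I:1, N:2.
In Hill order: C9H7BrFIN2.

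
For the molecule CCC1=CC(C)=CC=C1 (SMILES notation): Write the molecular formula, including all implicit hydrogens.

Walk through each heavy atom and fill implicit hydrogens from standard valence (C 4, N 3, O 2, S 2, halogen 1):
  atom 1: C, bond orders sum to 1 (valence 4) → 3 H
  atom 2: C, bond orders sum to 2 (valence 4) → 2 H
  atom 3: C, bond orders sum to 4 (valence 4) → 0 H
  atom 4: C, bond orders sum to 3 (valence 4) → 1 H
  atom 5: C, bond orders sum to 4 (valence 4) → 0 H
  atom 6: C, bond orders sum to 1 (valence 4) → 3 H
  atom 7: C, bond orders sum to 3 (valence 4) → 1 H
  atom 8: C, bond orders sum to 3 (valence 4) → 1 H
  atom 9: C, bond orders sum to 3 (valence 4) → 1 H
Totals → C:9, H:12.
In Hill order: C9H12.

C9H12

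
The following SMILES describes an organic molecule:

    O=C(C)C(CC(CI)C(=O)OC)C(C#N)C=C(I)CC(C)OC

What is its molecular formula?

C16H23I2NO4

Walk through each heavy atom and fill implicit hydrogens from standard valence (C 4, N 3, O 2, S 2, halogen 1):
  atom 1: O, bond orders sum to 2 (valence 2) → 0 H
  atom 2: C, bond orders sum to 4 (valence 4) → 0 H
  atom 3: C, bond orders sum to 1 (valence 4) → 3 H
  atom 4: C, bond orders sum to 3 (valence 4) → 1 H
  atom 5: C, bond orders sum to 2 (valence 4) → 2 H
  atom 6: C, bond orders sum to 3 (valence 4) → 1 H
  atom 7: C, bond orders sum to 2 (valence 4) → 2 H
  atom 8: I (halogen, monovalent) → 0 H
  atom 9: C, bond orders sum to 4 (valence 4) → 0 H
  atom 10: O, bond orders sum to 2 (valence 2) → 0 H
  atom 11: O, bond orders sum to 2 (valence 2) → 0 H
  atom 12: C, bond orders sum to 1 (valence 4) → 3 H
  atom 13: C, bond orders sum to 3 (valence 4) → 1 H
  atom 14: C, bond orders sum to 4 (valence 4) → 0 H
  atom 15: N, bond orders sum to 3 (valence 3) → 0 H
  atom 16: C, bond orders sum to 3 (valence 4) → 1 H
  atom 17: C, bond orders sum to 4 (valence 4) → 0 H
  atom 18: I (halogen, monovalent) → 0 H
  atom 19: C, bond orders sum to 2 (valence 4) → 2 H
  atom 20: C, bond orders sum to 3 (valence 4) → 1 H
  atom 21: C, bond orders sum to 1 (valence 4) → 3 H
  atom 22: O, bond orders sum to 2 (valence 2) → 0 H
  atom 23: C, bond orders sum to 1 (valence 4) → 3 H
Totals → C:16, H:23, I:2, N:1, O:4.
In Hill order: C16H23I2NO4.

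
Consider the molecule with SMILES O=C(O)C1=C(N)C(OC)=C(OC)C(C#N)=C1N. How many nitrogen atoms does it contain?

Scan the SMILES for N atoms (remember two-letter symbols like Cl and Br are single atoms).
Nitrogen count: 3.

3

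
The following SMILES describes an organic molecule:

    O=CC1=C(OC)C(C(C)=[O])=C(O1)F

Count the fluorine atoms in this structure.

Scan the SMILES for F atoms (remember two-letter symbols like Cl and Br are single atoms).
Fluorine count: 1.

1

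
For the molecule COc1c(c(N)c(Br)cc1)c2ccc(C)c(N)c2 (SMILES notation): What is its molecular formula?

C14H15BrN2O

Walk through each heavy atom and fill implicit hydrogens from standard valence (C 4, N 3, O 2, S 2, halogen 1); for lowercase aromatic atoms, an aromatic c carries 1 H when it has two neighbours and 0 H with three, and aromatic n carries 0 H:
  atom 1: C, bond orders sum to 1 (valence 4) → 3 H
  atom 2: O, bond orders sum to 2 (valence 2) → 0 H
  atom 3: aromatic c, 3 neighbours → 0 H
  atom 4: aromatic c, 3 neighbours → 0 H
  atom 5: aromatic c, 3 neighbours → 0 H
  atom 6: N, bond orders sum to 1 (valence 3) → 2 H
  atom 7: aromatic c, 3 neighbours → 0 H
  atom 8: Br (halogen, monovalent) → 0 H
  atom 9: aromatic c, 2 neighbours → 1 H
  atom 10: aromatic c, 2 neighbours → 1 H
  atom 11: aromatic c, 3 neighbours → 0 H
  atom 12: aromatic c, 2 neighbours → 1 H
  atom 13: aromatic c, 2 neighbours → 1 H
  atom 14: aromatic c, 3 neighbours → 0 H
  atom 15: C, bond orders sum to 1 (valence 4) → 3 H
  atom 16: aromatic c, 3 neighbours → 0 H
  atom 17: N, bond orders sum to 1 (valence 3) → 2 H
  atom 18: aromatic c, 2 neighbours → 1 H
Totals → C:14, H:15, Br:1, N:2, O:1.
In Hill order: C14H15BrN2O.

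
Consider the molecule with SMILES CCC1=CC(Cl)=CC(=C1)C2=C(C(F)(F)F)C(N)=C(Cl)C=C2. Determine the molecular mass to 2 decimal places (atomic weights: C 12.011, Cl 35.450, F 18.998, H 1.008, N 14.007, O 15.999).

First, the molecular formula is C15H12Cl2F3N (counting implicit H from valence).
  C: 15 × 12.011 = 180.165
  Cl: 2 × 35.450 = 70.900
  F: 3 × 18.998 = 56.994
  H: 12 × 1.008 = 12.096
  N: 1 × 14.007 = 14.007
Sum: 15×12.011 + 2×35.450 + 3×18.998 + 12×1.008 + 1×14.007 = 334.162 → 334.16 g/mol.

334.16 g/mol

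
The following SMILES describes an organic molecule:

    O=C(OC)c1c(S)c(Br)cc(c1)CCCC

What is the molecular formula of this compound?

Walk through each heavy atom and fill implicit hydrogens from standard valence (C 4, N 3, O 2, S 2, halogen 1); for lowercase aromatic atoms, an aromatic c carries 1 H when it has two neighbours and 0 H with three, and aromatic n carries 0 H:
  atom 1: O, bond orders sum to 2 (valence 2) → 0 H
  atom 2: C, bond orders sum to 4 (valence 4) → 0 H
  atom 3: O, bond orders sum to 2 (valence 2) → 0 H
  atom 4: C, bond orders sum to 1 (valence 4) → 3 H
  atom 5: aromatic c, 3 neighbours → 0 H
  atom 6: aromatic c, 3 neighbours → 0 H
  atom 7: S, bond orders sum to 1 (valence 2) → 1 H
  atom 8: aromatic c, 3 neighbours → 0 H
  atom 9: Br (halogen, monovalent) → 0 H
  atom 10: aromatic c, 2 neighbours → 1 H
  atom 11: aromatic c, 3 neighbours → 0 H
  atom 12: aromatic c, 2 neighbours → 1 H
  atom 13: C, bond orders sum to 2 (valence 4) → 2 H
  atom 14: C, bond orders sum to 2 (valence 4) → 2 H
  atom 15: C, bond orders sum to 2 (valence 4) → 2 H
  atom 16: C, bond orders sum to 1 (valence 4) → 3 H
Totals → C:12, H:15, Br:1, O:2, S:1.
In Hill order: C12H15BrO2S.

C12H15BrO2S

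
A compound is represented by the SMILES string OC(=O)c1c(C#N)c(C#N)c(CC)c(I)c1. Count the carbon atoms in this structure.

Count every carbon token in the SMILES (each C, including those in ring-closure positions and inside branches).
Carbon count: 11.

11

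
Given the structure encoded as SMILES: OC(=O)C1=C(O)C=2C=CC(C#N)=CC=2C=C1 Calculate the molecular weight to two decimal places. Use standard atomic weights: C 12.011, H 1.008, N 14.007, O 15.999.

213.19 g/mol

First, the molecular formula is C12H7NO3 (counting implicit H from valence).
  C: 12 × 12.011 = 144.132
  H: 7 × 1.008 = 7.056
  N: 1 × 14.007 = 14.007
  O: 3 × 15.999 = 47.997
Sum: 12×12.011 + 7×1.008 + 1×14.007 + 3×15.999 = 213.192 → 213.19 g/mol.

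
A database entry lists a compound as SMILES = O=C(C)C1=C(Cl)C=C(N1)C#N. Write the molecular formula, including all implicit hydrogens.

C7H5ClN2O

Walk through each heavy atom and fill implicit hydrogens from standard valence (C 4, N 3, O 2, S 2, halogen 1):
  atom 1: O, bond orders sum to 2 (valence 2) → 0 H
  atom 2: C, bond orders sum to 4 (valence 4) → 0 H
  atom 3: C, bond orders sum to 1 (valence 4) → 3 H
  atom 4: C, bond orders sum to 4 (valence 4) → 0 H
  atom 5: C, bond orders sum to 4 (valence 4) → 0 H
  atom 6: Cl (halogen, monovalent) → 0 H
  atom 7: C, bond orders sum to 3 (valence 4) → 1 H
  atom 8: C, bond orders sum to 4 (valence 4) → 0 H
  atom 9: N, bond orders sum to 2 (valence 3) → 1 H
  atom 10: C, bond orders sum to 4 (valence 4) → 0 H
  atom 11: N, bond orders sum to 3 (valence 3) → 0 H
Totals → C:7, H:5, Cl:1, N:2, O:1.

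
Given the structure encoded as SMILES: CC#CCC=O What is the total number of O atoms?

1

Scan the SMILES for O atoms (remember two-letter symbols like Cl and Br are single atoms).
Oxygen count: 1.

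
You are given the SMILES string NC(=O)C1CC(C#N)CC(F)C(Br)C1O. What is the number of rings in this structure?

In SMILES, each pair of matching ring-closure digits denotes one ring-closing bond; the number of such bonds equals the number of independent rings.
Ring-closure bonds here: 1.

1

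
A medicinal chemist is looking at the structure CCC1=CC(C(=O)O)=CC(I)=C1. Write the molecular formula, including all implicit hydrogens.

C9H9IO2

Walk through each heavy atom and fill implicit hydrogens from standard valence (C 4, N 3, O 2, S 2, halogen 1):
  atom 1: C, bond orders sum to 1 (valence 4) → 3 H
  atom 2: C, bond orders sum to 2 (valence 4) → 2 H
  atom 3: C, bond orders sum to 4 (valence 4) → 0 H
  atom 4: C, bond orders sum to 3 (valence 4) → 1 H
  atom 5: C, bond orders sum to 4 (valence 4) → 0 H
  atom 6: C, bond orders sum to 4 (valence 4) → 0 H
  atom 7: O, bond orders sum to 2 (valence 2) → 0 H
  atom 8: O, bond orders sum to 1 (valence 2) → 1 H
  atom 9: C, bond orders sum to 3 (valence 4) → 1 H
  atom 10: C, bond orders sum to 4 (valence 4) → 0 H
  atom 11: I (halogen, monovalent) → 0 H
  atom 12: C, bond orders sum to 3 (valence 4) → 1 H
Totals → C:9, H:9, I:1, O:2.
In Hill order: C9H9IO2.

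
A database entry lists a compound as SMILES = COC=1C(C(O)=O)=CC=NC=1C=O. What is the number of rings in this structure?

1

In SMILES, each pair of matching ring-closure digits denotes one ring-closing bond; the number of such bonds equals the number of independent rings.
Ring-closure bonds here: 1.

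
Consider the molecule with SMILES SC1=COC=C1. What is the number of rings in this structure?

1

In SMILES, each pair of matching ring-closure digits denotes one ring-closing bond; the number of such bonds equals the number of independent rings.
Ring-closure bonds here: 1.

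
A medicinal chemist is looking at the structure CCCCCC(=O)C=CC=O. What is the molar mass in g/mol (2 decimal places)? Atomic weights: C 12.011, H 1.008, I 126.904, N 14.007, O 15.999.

First, the molecular formula is C9H14O2 (counting implicit H from valence).
  C: 9 × 12.011 = 108.099
  H: 14 × 1.008 = 14.112
  O: 2 × 15.999 = 31.998
Sum: 9×12.011 + 14×1.008 + 2×15.999 = 154.209 → 154.21 g/mol.

154.21 g/mol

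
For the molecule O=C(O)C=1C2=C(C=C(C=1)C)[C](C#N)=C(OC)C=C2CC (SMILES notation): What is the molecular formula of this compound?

Walk through each heavy atom and fill implicit hydrogens from standard valence (C 4, N 3, O 2, S 2, halogen 1):
  atom 1: O, bond orders sum to 2 (valence 2) → 0 H
  atom 2: C, bond orders sum to 4 (valence 4) → 0 H
  atom 3: O, bond orders sum to 1 (valence 2) → 1 H
  atom 4: C, bond orders sum to 4 (valence 4) → 0 H
  atom 5: C, bond orders sum to 4 (valence 4) → 0 H
  atom 6: C, bond orders sum to 4 (valence 4) → 0 H
  atom 7: C, bond orders sum to 3 (valence 4) → 1 H
  atom 8: C, bond orders sum to 4 (valence 4) → 0 H
  atom 9: C, bond orders sum to 3 (valence 4) → 1 H
  atom 10: C, bond orders sum to 1 (valence 4) → 3 H
  atom 11: C with explicit H count 0
  atom 12: C, bond orders sum to 4 (valence 4) → 0 H
  atom 13: N, bond orders sum to 3 (valence 3) → 0 H
  atom 14: C, bond orders sum to 4 (valence 4) → 0 H
  atom 15: O, bond orders sum to 2 (valence 2) → 0 H
  atom 16: C, bond orders sum to 1 (valence 4) → 3 H
  atom 17: C, bond orders sum to 3 (valence 4) → 1 H
  atom 18: C, bond orders sum to 4 (valence 4) → 0 H
  atom 19: C, bond orders sum to 2 (valence 4) → 2 H
  atom 20: C, bond orders sum to 1 (valence 4) → 3 H
Totals → C:16, H:15, N:1, O:3.
In Hill order: C16H15NO3.

C16H15NO3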